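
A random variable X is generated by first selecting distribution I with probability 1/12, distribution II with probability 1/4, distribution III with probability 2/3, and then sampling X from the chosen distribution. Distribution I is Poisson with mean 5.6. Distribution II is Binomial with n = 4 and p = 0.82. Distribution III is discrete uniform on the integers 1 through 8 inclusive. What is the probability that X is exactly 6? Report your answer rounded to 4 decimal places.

0.0965

Conditional on each component, P(X = 6): I: 0.158397; II: 0; III: 0.125.
By total probability, P(X = 6) = 0.0833333·0.158397 + 0.25·0 + 0.666667·0.125 = 0.0965331.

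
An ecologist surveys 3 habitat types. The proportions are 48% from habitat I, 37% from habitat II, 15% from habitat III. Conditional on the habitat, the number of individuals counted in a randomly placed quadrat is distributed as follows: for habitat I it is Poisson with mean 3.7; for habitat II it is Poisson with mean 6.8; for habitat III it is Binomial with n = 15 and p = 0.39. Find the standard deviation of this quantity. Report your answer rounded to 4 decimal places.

Per component, I: μ=3.7, E[X²]=17.39; II: μ=6.8, E[X²]=53.04; III: μ=5.85, E[X²]=37.791.
E[X] = 0.48·3.7 + 0.37·6.8 + 0.15·5.85 = 5.1695.
E[X²] = 0.48·17.39 + 0.37·53.04 + 0.15·37.791 = 33.6407.
Var(X) = E[X²] − (E[X])² = 33.6407 − 26.7237 = 6.91692.
SD(X) = √6.91692 = 2.63.

2.6300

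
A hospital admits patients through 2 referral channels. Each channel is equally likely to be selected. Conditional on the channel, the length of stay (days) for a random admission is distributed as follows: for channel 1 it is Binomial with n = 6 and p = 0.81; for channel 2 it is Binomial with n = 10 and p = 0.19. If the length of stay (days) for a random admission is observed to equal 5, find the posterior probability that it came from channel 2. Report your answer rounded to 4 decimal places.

0.0519

Likelihoods P(X=5 | ·): 1: 0.397493; 2: 0.0217567.
Posterior ∝ prior × likelihood. Numerator for 2: 0.5·0.0217567 = 0.0108784.
Normalizing constant: 0.5·0.397493 + 0.5·0.0217567 = 0.209625.
P(2 | observation) = 0.0108784 / 0.209625 = 0.0518944.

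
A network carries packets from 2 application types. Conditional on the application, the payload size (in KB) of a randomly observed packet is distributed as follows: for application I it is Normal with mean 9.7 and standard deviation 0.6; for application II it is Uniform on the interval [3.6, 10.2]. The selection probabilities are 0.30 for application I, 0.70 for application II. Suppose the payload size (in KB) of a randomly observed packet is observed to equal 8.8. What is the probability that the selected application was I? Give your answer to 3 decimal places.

Likelihoods f(8.8 | ·): I: 0.215863; II: 0.151515.
Posterior ∝ prior × likelihood. Numerator for I: 0.3·0.215863 = 0.0647588.
Normalizing constant: 0.3·0.215863 + 0.7·0.151515 = 0.170819.
P(I | observation) = 0.0647588 / 0.170819 = 0.379107.

0.379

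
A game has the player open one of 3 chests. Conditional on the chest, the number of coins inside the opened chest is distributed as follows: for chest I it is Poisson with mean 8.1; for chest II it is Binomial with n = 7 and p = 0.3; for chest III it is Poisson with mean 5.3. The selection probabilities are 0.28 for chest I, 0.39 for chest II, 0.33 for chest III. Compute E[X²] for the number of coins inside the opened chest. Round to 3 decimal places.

33.951

For each component E[X²] = Var + (mean)², giving I: 73.71; II: 5.88; III: 33.39.
Overall E[X²] = 0.28·73.71 + 0.39·5.88 + 0.33·33.39 = 33.9507.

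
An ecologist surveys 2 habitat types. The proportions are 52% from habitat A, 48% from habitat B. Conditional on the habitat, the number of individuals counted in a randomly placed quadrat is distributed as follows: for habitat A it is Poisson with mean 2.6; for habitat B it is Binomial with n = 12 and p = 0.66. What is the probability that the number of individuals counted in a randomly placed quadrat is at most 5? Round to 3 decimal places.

Conditional on each habitat, P(X ≤ 5): A: 0.950963; B: 0.07336.
By total probability, P(X ≤ 5) = 0.52·0.950963 + 0.48·0.07336 = 0.529713.

0.530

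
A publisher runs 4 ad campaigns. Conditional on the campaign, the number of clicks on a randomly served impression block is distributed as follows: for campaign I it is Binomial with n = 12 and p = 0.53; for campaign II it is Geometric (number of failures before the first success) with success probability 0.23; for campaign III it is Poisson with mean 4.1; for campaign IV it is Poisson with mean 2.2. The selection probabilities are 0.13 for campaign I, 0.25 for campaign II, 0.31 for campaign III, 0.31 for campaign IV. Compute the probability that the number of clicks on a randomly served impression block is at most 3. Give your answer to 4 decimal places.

0.5508

Conditional on each campaign, P(X ≤ 3): I: 0.0480949; II: 0.64847; III: 0.414182; IV: 0.819352.
By total probability, P(X ≤ 3) = 0.13·0.0480949 + 0.25·0.64847 + 0.31·0.414182 + 0.31·0.819352 = 0.550765.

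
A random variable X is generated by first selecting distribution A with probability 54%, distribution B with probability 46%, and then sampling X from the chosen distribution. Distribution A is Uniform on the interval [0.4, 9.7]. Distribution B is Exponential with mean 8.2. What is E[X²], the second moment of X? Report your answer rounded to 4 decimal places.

For each component E[X²] = Var + (mean)², giving A: 32.71; B: 134.48.
Overall E[X²] = 0.54·32.71 + 0.46·134.48 = 79.5242.

79.5242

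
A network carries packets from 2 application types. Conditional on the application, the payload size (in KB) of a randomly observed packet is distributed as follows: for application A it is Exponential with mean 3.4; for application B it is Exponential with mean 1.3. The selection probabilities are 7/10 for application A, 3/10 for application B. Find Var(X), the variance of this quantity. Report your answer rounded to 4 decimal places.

9.5251

Per component, A: μ=3.4, E[X²]=23.12; B: μ=1.3, E[X²]=3.38.
E[X] = 0.7·3.4 + 0.3·1.3 = 2.77.
E[X²] = 0.7·23.12 + 0.3·3.38 = 17.198.
Var(X) = E[X²] − (E[X])² = 17.198 − 7.6729 = 9.5251.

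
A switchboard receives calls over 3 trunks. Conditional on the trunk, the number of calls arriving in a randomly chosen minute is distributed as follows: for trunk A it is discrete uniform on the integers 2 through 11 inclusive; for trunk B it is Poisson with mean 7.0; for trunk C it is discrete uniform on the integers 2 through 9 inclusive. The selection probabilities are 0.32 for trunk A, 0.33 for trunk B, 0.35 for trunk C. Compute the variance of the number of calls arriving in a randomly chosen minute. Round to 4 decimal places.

7.1858

Per component, A: μ=6.5, E[X²]=50.5; B: μ=7, E[X²]=56; C: μ=5.5, E[X²]=35.5.
E[X] = 0.32·6.5 + 0.33·7 + 0.35·5.5 = 6.315.
E[X²] = 0.32·50.5 + 0.33·56 + 0.35·35.5 = 47.065.
Var(X) = E[X²] − (E[X])² = 47.065 − 39.8792 = 7.18578.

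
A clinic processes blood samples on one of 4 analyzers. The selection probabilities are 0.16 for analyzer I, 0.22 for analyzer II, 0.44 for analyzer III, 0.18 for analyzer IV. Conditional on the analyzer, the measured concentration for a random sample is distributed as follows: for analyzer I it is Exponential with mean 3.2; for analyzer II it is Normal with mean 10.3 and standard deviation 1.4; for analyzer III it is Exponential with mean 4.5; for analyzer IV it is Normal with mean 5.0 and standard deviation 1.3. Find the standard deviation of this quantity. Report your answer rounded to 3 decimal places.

Per component, I: μ=3.2, E[X²]=20.48; II: μ=10.3, E[X²]=108.05; III: μ=4.5, E[X²]=40.5; IV: μ=5, E[X²]=26.69.
E[X] = 0.16·3.2 + 0.22·10.3 + 0.44·4.5 + 0.18·5 = 5.658.
E[X²] = 0.16·20.48 + 0.22·108.05 + 0.44·40.5 + 0.18·26.69 = 49.672.
Var(X) = E[X²] − (E[X])² = 49.672 − 32.013 = 17.659.
SD(X) = √17.659 = 4.20227.

4.202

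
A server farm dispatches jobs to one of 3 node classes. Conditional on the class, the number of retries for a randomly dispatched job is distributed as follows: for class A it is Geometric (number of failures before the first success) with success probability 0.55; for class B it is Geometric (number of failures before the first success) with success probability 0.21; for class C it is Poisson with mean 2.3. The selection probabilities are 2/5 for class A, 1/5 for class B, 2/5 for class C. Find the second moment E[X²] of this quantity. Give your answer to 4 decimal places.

10.3120

For each component E[X²] = Var + (mean)², giving A: 2.15702; B: 32.0658; C: 7.59.
Overall E[X²] = 0.4·2.15702 + 0.2·32.0658 + 0.4·7.59 = 10.312.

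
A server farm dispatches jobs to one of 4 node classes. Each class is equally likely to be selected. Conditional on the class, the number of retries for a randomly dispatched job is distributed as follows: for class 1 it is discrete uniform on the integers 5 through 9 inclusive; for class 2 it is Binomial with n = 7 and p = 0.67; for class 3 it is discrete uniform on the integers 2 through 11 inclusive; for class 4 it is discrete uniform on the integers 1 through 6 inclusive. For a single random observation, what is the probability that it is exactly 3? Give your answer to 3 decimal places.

Conditional on each class, P(X = 3): 1: 0; 2: 0.124838; 3: 0.1; 4: 0.166667.
By total probability, P(X = 3) = 0.25·0 + 0.25·0.124838 + 0.25·0.1 + 0.25·0.166667 = 0.0978763.

0.098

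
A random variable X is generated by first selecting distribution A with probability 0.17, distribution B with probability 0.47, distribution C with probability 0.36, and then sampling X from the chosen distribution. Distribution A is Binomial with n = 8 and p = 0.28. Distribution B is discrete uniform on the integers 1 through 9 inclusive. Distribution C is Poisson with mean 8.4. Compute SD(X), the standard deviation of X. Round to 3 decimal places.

Per component, A: μ=2.24, E[X²]=6.6304; B: μ=5, E[X²]=31.6667; C: μ=8.4, E[X²]=78.96.
E[X] = 0.17·2.24 + 0.47·5 + 0.36·8.4 = 5.7548.
E[X²] = 0.17·6.6304 + 0.47·31.6667 + 0.36·78.96 = 44.4361.
Var(X) = E[X²] − (E[X])² = 44.4361 − 33.1177 = 11.3184.
SD(X) = √11.3184 = 3.36428.

3.364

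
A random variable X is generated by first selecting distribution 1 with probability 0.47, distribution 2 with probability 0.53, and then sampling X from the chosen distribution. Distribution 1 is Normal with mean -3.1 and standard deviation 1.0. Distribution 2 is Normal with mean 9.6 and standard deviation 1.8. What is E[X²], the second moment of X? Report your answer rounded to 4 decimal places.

For each component E[X²] = Var + (mean)², giving 1: 10.61; 2: 95.4.
Overall E[X²] = 0.47·10.61 + 0.53·95.4 = 55.5487.

55.5487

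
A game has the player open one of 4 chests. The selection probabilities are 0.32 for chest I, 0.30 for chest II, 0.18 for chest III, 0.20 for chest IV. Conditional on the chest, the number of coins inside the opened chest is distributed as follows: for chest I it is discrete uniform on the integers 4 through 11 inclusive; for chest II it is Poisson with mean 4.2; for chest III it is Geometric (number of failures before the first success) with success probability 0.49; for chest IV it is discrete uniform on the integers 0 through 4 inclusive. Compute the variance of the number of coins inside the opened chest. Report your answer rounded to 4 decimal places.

Per component, I: μ=7.5, E[X²]=61.5; II: μ=4.2, E[X²]=21.84; III: μ=1.04082, E[X²]=3.20741; IV: μ=2, E[X²]=6.
E[X] = 0.32·7.5 + 0.3·4.2 + 0.18·1.04082 + 0.2·2 = 4.24735.
E[X²] = 0.32·61.5 + 0.3·21.84 + 0.18·3.20741 + 0.2·6 = 28.0093.
Var(X) = E[X²] − (E[X])² = 28.0093 − 18.04 = 9.96938.

9.9694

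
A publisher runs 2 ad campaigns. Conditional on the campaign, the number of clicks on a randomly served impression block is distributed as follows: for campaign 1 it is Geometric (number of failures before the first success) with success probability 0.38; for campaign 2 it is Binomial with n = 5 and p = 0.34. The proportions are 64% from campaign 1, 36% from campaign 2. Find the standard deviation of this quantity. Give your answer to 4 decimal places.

Per component, 1: μ=1.63158, E[X²]=6.95568; 2: μ=1.7, E[X²]=4.012.
E[X] = 0.64·1.63158 + 0.36·1.7 = 1.65621.
E[X²] = 0.64·6.95568 + 0.36·4.012 = 5.89595.
Var(X) = E[X²] − (E[X])² = 5.89595 − 2.74303 = 3.15292.
SD(X) = √3.15292 = 1.77565.

1.7756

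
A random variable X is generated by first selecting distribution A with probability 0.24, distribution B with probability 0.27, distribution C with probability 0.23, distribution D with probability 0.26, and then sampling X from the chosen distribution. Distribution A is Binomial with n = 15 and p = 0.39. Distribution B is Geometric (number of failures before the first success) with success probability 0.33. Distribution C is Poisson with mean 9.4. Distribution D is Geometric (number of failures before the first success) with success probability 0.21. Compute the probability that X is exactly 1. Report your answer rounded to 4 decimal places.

0.1044

Conditional on each component, P(X = 1): A: 0.00577795; B: 0.2211; C: 0.000777606; D: 0.1659.
By total probability, P(X = 1) = 0.24·0.00577795 + 0.27·0.2211 + 0.23·0.000777606 + 0.26·0.1659 = 0.104397.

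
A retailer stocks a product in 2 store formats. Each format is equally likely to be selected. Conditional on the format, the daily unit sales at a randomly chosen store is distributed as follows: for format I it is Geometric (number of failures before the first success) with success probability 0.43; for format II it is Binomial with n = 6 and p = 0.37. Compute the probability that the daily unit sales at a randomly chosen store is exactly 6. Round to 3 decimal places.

0.009

Conditional on each format, P(X = 6): I: 0.0147475; II: 0.00256573.
By total probability, P(X = 6) = 0.5·0.0147475 + 0.5·0.00256573 = 0.0086566.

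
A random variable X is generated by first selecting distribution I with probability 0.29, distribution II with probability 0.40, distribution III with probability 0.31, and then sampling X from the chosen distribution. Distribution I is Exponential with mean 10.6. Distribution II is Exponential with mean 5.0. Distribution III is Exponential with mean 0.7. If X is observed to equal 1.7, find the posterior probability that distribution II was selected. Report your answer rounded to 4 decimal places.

0.4773

Likelihoods f(1.7 | ·): I: 0.0803606; II: 0.142354; III: 0.125947.
Posterior ∝ prior × likelihood. Numerator for II: 0.4·0.142354 = 0.0569416.
Normalizing constant: 0.29·0.0803606 + 0.4·0.142354 + 0.31·0.125947 = 0.11929.
P(II | observation) = 0.0569416 / 0.11929 = 0.477339.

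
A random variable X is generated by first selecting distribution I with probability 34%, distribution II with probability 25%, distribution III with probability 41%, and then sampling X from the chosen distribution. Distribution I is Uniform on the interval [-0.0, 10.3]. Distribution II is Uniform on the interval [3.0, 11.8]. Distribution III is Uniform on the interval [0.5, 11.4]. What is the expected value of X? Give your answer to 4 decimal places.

6.0405

Component means — I: 5.15; II: 7.4; III: 5.95.
E[X] = 0.34·5.15 + 0.25·7.4 + 0.41·5.95 = 6.0405.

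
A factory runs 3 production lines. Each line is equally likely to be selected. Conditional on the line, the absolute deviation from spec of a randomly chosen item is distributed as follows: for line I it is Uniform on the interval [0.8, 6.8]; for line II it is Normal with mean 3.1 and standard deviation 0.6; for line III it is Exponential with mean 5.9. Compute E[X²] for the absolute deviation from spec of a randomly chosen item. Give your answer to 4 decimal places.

For each component E[X²] = Var + (mean)², giving I: 17.44; II: 9.97; III: 69.62.
Overall E[X²] = 0.333333·17.44 + 0.333333·9.97 + 0.333333·69.62 = 32.3433.

32.3433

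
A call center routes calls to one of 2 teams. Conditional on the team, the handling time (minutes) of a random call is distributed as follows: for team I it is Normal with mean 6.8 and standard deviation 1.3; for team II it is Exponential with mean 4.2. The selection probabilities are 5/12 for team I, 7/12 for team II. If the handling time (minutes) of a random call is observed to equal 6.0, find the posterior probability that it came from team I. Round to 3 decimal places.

Likelihoods f(6.0 | ·): I: 0.253941; II: 0.0570598.
Posterior ∝ prior × likelihood. Numerator for I: 0.416667·0.253941 = 0.105809.
Normalizing constant: 0.416667·0.253941 + 0.583333·0.0570598 = 0.139094.
P(I | observation) = 0.105809 / 0.139094 = 0.760702.

0.761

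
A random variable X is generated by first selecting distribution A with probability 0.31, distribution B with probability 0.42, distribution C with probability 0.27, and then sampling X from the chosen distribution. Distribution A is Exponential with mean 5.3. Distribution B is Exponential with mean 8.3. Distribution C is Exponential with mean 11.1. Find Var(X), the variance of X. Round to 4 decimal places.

75.7849

Per component, A: μ=5.3, E[X²]=56.18; B: μ=8.3, E[X²]=137.78; C: μ=11.1, E[X²]=246.42.
E[X] = 0.31·5.3 + 0.42·8.3 + 0.27·11.1 = 8.126.
E[X²] = 0.31·56.18 + 0.42·137.78 + 0.27·246.42 = 141.817.
Var(X) = E[X²] − (E[X])² = 141.817 − 66.0319 = 75.7849.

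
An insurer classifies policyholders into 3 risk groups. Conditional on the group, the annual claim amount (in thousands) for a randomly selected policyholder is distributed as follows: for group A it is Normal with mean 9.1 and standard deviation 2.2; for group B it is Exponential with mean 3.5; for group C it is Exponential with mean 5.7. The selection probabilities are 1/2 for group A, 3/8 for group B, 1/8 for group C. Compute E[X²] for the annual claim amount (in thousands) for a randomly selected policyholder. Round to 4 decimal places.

For each component E[X²] = Var + (mean)², giving A: 87.65; B: 24.5; C: 64.98.
Overall E[X²] = 0.5·87.65 + 0.375·24.5 + 0.125·64.98 = 61.135.

61.1350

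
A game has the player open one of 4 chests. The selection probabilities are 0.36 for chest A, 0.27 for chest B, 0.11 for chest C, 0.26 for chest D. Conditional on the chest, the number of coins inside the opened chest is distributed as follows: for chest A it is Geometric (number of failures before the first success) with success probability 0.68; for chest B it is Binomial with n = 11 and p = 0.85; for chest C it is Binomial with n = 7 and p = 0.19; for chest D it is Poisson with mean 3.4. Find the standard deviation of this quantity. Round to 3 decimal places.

Per component, A: μ=0.470588, E[X²]=0.913495; B: μ=9.35, E[X²]=88.825; C: μ=1.33, E[X²]=2.8462; D: μ=3.4, E[X²]=14.96.
E[X] = 0.36·0.470588 + 0.27·9.35 + 0.11·1.33 + 0.26·3.4 = 3.72421.
E[X²] = 0.36·0.913495 + 0.27·88.825 + 0.11·2.8462 + 0.26·14.96 = 28.5143.
Var(X) = E[X²] − (E[X])² = 28.5143 − 13.8698 = 14.6445.
SD(X) = √14.6445 = 3.82682.

3.827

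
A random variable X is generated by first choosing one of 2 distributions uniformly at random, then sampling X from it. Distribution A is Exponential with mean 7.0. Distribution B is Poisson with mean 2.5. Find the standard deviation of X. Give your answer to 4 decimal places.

Per component, A: μ=7, E[X²]=98; B: μ=2.5, E[X²]=8.75.
E[X] = 0.5·7 + 0.5·2.5 = 4.75.
E[X²] = 0.5·98 + 0.5·8.75 = 53.375.
Var(X) = E[X²] − (E[X])² = 53.375 − 22.5625 = 30.8125.
SD(X) = √30.8125 = 5.5509.

5.5509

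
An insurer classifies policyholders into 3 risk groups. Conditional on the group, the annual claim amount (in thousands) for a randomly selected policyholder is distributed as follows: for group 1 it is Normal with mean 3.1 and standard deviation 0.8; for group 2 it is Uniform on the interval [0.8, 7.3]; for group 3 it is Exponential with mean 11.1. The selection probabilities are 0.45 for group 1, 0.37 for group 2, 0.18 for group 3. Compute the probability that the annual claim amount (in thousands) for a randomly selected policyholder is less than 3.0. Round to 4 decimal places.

0.3705

Conditional on each group, P(X < 3.0): 1: 0.450262; 2: 0.338462; 3: 0.236827.
By total probability, P(X < 3.0) = 0.45·0.450262 + 0.37·0.338462 + 0.18·0.236827 = 0.370477.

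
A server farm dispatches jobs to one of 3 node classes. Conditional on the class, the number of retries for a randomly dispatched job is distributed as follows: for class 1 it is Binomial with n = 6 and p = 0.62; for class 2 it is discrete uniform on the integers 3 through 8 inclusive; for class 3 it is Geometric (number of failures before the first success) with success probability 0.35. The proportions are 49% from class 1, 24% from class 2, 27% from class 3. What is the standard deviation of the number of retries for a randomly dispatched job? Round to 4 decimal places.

Per component, 1: μ=3.72, E[X²]=15.252; 2: μ=5.5, E[X²]=33.1667; 3: μ=1.85714, E[X²]=8.7551.
E[X] = 0.49·3.72 + 0.24·5.5 + 0.27·1.85714 = 3.64423.
E[X²] = 0.49·15.252 + 0.24·33.1667 + 0.27·8.7551 = 17.7974.
Var(X) = E[X²] − (E[X])² = 17.7974 − 13.2804 = 4.51696.
SD(X) = √4.51696 = 2.12531.

2.1253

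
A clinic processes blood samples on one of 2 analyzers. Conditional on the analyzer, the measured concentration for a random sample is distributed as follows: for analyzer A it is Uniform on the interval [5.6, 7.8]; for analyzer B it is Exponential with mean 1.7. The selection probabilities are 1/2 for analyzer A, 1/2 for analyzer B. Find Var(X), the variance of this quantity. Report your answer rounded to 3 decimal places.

Per component, A: μ=6.7, E[X²]=45.2933; B: μ=1.7, E[X²]=5.78.
E[X] = 0.5·6.7 + 0.5·1.7 = 4.2.
E[X²] = 0.5·45.2933 + 0.5·5.78 = 25.5367.
Var(X) = E[X²] − (E[X])² = 25.5367 − 17.64 = 7.89667.

7.897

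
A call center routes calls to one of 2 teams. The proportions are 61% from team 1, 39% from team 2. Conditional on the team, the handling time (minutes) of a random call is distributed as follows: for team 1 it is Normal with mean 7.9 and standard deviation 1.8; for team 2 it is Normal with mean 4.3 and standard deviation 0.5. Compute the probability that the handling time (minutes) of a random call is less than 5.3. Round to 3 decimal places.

0.426

Conditional on each team, P(X < 5.3): 1: 0.074307; 2: 0.97725.
By total probability, P(X < 5.3) = 0.61·0.074307 + 0.39·0.97725 = 0.426455.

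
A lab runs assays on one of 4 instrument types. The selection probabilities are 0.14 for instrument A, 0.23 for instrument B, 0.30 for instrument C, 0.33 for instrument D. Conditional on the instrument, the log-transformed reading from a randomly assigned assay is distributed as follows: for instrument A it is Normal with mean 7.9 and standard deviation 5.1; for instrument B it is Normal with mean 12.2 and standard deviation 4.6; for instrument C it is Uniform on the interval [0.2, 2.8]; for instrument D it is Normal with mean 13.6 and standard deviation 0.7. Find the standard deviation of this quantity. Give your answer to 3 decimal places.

Per component, A: μ=7.9, E[X²]=88.42; B: μ=12.2, E[X²]=170; C: μ=1.5, E[X²]=2.81333; D: μ=13.6, E[X²]=185.45.
E[X] = 0.14·7.9 + 0.23·12.2 + 0.3·1.5 + 0.33·13.6 = 8.85.
E[X²] = 0.14·88.42 + 0.23·170 + 0.3·2.81333 + 0.33·185.45 = 113.521.
Var(X) = E[X²] − (E[X])² = 113.521 − 78.3225 = 35.1988.
SD(X) = √35.1988 = 5.93286.

5.933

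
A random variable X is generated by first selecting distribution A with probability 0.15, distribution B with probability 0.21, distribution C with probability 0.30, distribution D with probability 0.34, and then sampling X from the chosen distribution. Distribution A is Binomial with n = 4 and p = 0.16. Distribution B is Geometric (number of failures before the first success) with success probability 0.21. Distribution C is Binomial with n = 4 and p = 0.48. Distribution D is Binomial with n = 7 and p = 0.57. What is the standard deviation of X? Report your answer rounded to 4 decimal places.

2.5165

Per component, A: μ=0.64, E[X²]=0.9472; B: μ=3.7619, E[X²]=32.0658; C: μ=1.92, E[X²]=4.6848; D: μ=3.99, E[X²]=17.6358.
E[X] = 0.15·0.64 + 0.21·3.7619 + 0.3·1.92 + 0.34·3.99 = 2.8186.
E[X²] = 0.15·0.9472 + 0.21·32.0658 + 0.3·4.6848 + 0.34·17.6358 = 14.2775.
Var(X) = E[X²] − (E[X])² = 14.2775 − 7.94451 = 6.333.
SD(X) = √6.333 = 2.51654.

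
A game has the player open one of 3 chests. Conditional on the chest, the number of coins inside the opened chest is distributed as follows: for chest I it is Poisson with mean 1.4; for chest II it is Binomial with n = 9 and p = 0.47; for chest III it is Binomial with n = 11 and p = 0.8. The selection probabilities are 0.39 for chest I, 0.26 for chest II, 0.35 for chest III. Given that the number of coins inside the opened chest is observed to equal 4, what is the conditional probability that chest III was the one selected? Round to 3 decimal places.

0.007

Likelihoods P(X=4 | ·): I: 0.039472; II: 0.257123; III: 0.00173015.
Posterior ∝ prior × likelihood. Numerator for III: 0.35·0.00173015 = 0.000605553.
Normalizing constant: 0.39·0.039472 + 0.26·0.257123 + 0.35·0.00173015 = 0.0828517.
P(III | observation) = 0.000605553 / 0.0828517 = 0.00730888.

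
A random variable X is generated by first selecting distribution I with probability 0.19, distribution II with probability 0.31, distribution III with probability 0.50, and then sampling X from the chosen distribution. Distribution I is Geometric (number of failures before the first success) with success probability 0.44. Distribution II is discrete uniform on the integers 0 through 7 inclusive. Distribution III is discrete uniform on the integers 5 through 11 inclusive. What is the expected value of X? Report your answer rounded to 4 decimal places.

Component means — I: 1.27273; II: 3.5; III: 8.
E[X] = 0.19·1.27273 + 0.31·3.5 + 0.5·8 = 5.32682.

5.3268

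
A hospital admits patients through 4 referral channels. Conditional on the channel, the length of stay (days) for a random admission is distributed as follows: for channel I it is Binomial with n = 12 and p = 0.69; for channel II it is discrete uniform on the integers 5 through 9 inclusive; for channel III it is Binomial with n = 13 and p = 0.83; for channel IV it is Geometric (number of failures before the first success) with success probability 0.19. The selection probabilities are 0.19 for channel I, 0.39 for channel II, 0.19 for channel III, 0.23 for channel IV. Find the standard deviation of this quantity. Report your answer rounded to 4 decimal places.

Per component, I: μ=8.28, E[X²]=71.1252; II: μ=7, E[X²]=51; III: μ=10.79, E[X²]=118.258; IV: μ=4.26316, E[X²]=40.6122.
E[X] = 0.19·8.28 + 0.39·7 + 0.19·10.79 + 0.23·4.26316 = 7.33383.
E[X²] = 0.19·71.1252 + 0.39·51 + 0.19·118.258 + 0.23·40.6122 = 65.2137.
Var(X) = E[X²] − (E[X])² = 65.2137 − 53.785 = 11.4287.
SD(X) = √11.4287 = 3.38063.

3.3806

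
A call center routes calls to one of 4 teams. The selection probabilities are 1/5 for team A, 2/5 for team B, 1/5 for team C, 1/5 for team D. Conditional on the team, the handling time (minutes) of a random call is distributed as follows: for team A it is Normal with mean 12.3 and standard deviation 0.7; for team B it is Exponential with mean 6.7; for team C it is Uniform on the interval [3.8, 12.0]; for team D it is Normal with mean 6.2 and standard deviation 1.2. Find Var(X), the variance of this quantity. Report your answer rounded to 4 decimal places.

Per component, A: μ=12.3, E[X²]=151.78; B: μ=6.7, E[X²]=89.78; C: μ=7.9, E[X²]=68.0133; D: μ=6.2, E[X²]=39.88.
E[X] = 0.2·12.3 + 0.4·6.7 + 0.2·7.9 + 0.2·6.2 = 7.96.
E[X²] = 0.2·151.78 + 0.4·89.78 + 0.2·68.0133 + 0.2·39.88 = 87.8467.
Var(X) = E[X²] − (E[X])² = 87.8467 − 63.3616 = 24.4851.

24.4851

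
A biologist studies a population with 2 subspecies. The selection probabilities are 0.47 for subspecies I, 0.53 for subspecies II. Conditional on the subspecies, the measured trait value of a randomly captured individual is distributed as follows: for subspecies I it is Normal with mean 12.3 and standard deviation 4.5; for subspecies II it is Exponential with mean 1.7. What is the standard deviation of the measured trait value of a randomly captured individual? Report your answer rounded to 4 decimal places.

Per component, I: μ=12.3, E[X²]=171.54; II: μ=1.7, E[X²]=5.78.
E[X] = 0.47·12.3 + 0.53·1.7 = 6.682.
E[X²] = 0.47·171.54 + 0.53·5.78 = 83.6872.
Var(X) = E[X²] − (E[X])² = 83.6872 − 44.6491 = 39.0381.
SD(X) = √39.0381 = 6.24805.

6.2480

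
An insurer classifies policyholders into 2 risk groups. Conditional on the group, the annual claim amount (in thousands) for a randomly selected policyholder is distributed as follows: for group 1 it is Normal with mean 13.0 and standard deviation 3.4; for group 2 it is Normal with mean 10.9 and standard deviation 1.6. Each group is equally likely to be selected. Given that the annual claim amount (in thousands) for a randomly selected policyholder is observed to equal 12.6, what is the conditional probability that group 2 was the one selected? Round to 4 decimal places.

0.5489

Likelihoods f(12.6 | ·): 1: 0.116527; 2: 0.141792.
Posterior ∝ prior × likelihood. Numerator for 2: 0.5·0.141792 = 0.0708959.
Normalizing constant: 0.5·0.116527 + 0.5·0.141792 = 0.129159.
P(2 | observation) = 0.0708959 / 0.129159 = 0.548903.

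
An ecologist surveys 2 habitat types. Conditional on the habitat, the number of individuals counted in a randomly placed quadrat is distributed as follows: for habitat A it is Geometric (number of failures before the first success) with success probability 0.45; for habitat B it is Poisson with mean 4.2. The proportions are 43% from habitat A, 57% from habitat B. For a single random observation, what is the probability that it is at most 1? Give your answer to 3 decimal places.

Conditional on each habitat, P(X ≤ 1): A: 0.6975; B: 0.077977.
By total probability, P(X ≤ 1) = 0.43·0.6975 + 0.57·0.077977 = 0.344372.

0.344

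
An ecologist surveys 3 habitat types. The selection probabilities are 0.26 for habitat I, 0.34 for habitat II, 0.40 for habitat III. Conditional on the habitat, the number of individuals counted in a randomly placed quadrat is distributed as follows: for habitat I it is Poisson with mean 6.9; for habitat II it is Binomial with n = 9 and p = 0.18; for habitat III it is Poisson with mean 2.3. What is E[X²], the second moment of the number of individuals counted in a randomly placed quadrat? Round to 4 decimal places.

18.5526

For each component E[X²] = Var + (mean)², giving I: 54.51; II: 3.9528; III: 7.59.
Overall E[X²] = 0.26·54.51 + 0.34·3.9528 + 0.4·7.59 = 18.5526.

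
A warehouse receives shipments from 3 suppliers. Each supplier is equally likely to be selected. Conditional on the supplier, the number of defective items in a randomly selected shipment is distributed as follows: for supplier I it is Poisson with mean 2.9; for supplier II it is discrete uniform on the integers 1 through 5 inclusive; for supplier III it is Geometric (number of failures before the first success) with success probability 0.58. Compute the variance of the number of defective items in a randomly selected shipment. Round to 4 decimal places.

Per component, I: μ=2.9, E[X²]=11.31; II: μ=3, E[X²]=11; III: μ=0.724138, E[X²]=1.77289.
E[X] = 0.333333·2.9 + 0.333333·3 + 0.333333·0.724138 = 2.20805.
E[X²] = 0.333333·11.31 + 0.333333·11 + 0.333333·1.77289 = 8.02763.
Var(X) = E[X²] − (E[X])² = 8.02763 − 4.87547 = 3.15216.

3.1522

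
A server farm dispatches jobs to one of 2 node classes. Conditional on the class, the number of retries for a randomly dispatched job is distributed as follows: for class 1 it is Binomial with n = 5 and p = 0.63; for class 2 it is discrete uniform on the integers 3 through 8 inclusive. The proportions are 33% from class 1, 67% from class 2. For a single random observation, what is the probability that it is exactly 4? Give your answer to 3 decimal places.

0.208

Conditional on each class, P(X = 4): 1: 0.29143; 2: 0.166667.
By total probability, P(X = 4) = 0.33·0.29143 + 0.67·0.166667 = 0.207838.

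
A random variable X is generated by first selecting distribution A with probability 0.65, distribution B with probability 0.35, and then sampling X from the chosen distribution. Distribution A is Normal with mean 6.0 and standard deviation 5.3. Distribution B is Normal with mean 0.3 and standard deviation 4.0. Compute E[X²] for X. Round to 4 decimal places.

For each component E[X²] = Var + (mean)², giving A: 64.09; B: 16.09.
Overall E[X²] = 0.65·64.09 + 0.35·16.09 = 47.29.

47.2900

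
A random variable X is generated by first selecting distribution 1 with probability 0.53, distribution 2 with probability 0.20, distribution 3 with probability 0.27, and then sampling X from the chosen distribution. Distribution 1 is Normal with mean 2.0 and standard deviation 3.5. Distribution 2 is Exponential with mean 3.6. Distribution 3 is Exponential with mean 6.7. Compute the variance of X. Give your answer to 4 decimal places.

Per component, 1: μ=2, E[X²]=16.25; 2: μ=3.6, E[X²]=25.92; 3: μ=6.7, E[X²]=89.78.
E[X] = 0.53·2 + 0.2·3.6 + 0.27·6.7 = 3.589.
E[X²] = 0.53·16.25 + 0.2·25.92 + 0.27·89.78 = 38.0371.
Var(X) = E[X²] − (E[X])² = 38.0371 − 12.8809 = 25.1562.

25.1562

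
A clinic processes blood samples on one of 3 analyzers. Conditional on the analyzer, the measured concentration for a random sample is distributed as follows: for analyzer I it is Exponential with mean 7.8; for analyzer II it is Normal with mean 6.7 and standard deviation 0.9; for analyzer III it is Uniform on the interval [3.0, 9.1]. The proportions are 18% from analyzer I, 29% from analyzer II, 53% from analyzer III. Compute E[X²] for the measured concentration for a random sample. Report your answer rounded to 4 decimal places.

56.1982

For each component E[X²] = Var + (mean)², giving I: 121.68; II: 45.7; III: 39.7033.
Overall E[X²] = 0.18·121.68 + 0.29·45.7 + 0.53·39.7033 = 56.1982.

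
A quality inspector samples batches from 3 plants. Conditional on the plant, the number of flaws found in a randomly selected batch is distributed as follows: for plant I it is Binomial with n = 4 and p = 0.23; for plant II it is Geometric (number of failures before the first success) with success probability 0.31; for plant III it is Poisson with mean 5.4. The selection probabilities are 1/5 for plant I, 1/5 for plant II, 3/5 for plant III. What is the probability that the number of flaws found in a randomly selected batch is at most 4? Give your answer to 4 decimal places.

Conditional on each plant, P(X ≤ 4): I: 1; II: 0.843597; III: 0.373311.
By total probability, P(X ≤ 4) = 0.2·1 + 0.2·0.843597 + 0.6·0.373311 = 0.592706.

0.5927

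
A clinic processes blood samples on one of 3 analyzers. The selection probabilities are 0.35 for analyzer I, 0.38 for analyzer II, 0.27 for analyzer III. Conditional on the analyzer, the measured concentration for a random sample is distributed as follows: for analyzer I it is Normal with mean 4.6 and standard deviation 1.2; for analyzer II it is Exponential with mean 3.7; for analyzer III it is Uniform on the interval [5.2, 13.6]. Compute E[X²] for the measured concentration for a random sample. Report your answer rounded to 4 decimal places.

For each component E[X²] = Var + (mean)², giving I: 22.6; II: 27.38; III: 94.24.
Overall E[X²] = 0.35·22.6 + 0.38·27.38 + 0.27·94.24 = 43.7592.

43.7592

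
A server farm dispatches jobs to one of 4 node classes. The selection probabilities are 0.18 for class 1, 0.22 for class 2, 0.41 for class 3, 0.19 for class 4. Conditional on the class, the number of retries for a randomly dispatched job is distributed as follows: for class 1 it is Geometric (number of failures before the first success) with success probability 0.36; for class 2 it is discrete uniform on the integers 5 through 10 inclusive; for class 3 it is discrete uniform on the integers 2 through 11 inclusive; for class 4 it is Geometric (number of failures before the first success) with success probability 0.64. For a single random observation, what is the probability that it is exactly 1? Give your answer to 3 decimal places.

Conditional on each class, P(X = 1): 1: 0.2304; 2: 0; 3: 0; 4: 0.2304.
By total probability, P(X = 1) = 0.18·0.2304 + 0.22·0 + 0.41·0 + 0.19·0.2304 = 0.085248.

0.085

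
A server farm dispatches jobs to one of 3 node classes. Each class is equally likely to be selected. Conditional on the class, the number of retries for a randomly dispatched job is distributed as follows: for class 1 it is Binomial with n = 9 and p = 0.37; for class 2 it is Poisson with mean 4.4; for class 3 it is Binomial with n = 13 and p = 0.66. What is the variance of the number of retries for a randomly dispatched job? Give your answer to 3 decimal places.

Per component, 1: μ=3.33, E[X²]=13.1868; 2: μ=4.4, E[X²]=23.76; 3: μ=8.58, E[X²]=76.5336.
E[X] = 0.333333·3.33 + 0.333333·4.4 + 0.333333·8.58 = 5.43667.
E[X²] = 0.333333·13.1868 + 0.333333·23.76 + 0.333333·76.5336 = 37.8268.
Var(X) = E[X²] − (E[X])² = 37.8268 − 29.5573 = 8.26946.

8.269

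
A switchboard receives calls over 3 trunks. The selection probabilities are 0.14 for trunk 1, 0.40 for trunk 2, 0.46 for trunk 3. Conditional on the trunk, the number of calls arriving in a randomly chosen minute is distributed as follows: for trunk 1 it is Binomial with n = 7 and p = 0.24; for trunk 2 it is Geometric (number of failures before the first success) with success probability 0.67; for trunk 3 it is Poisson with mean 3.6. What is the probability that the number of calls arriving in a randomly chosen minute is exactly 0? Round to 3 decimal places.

0.301

Conditional on each trunk, P(X = 0): 1: 0.146452; 2: 0.67; 3: 0.0273237.
By total probability, P(X = 0) = 0.14·0.146452 + 0.4·0.67 + 0.46·0.0273237 = 0.301072.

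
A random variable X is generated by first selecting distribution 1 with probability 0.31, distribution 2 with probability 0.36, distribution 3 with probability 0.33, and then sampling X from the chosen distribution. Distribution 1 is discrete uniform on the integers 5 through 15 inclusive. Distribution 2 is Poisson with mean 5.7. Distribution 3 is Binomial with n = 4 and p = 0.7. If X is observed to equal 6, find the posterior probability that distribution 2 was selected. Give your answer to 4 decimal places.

0.6706

Likelihoods P(X=6 | ·): 1: 0.0909091; 2: 0.159382; 3: 0.
Posterior ∝ prior × likelihood. Numerator for 2: 0.36·0.159382 = 0.0573774.
Normalizing constant: 0.31·0.0909091 + 0.36·0.159382 + 0.33·0 = 0.0855592.
P(2 | observation) = 0.0573774 / 0.0855592 = 0.670616.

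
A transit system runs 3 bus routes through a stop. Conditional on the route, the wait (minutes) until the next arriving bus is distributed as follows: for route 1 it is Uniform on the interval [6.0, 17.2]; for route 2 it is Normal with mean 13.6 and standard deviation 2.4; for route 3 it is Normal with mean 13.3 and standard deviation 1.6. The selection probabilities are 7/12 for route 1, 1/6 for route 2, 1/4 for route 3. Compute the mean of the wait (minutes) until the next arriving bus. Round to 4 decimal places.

12.3583

Component means — 1: 11.6; 2: 13.6; 3: 13.3.
E[X] = 0.583333·11.6 + 0.166667·13.6 + 0.25·13.3 = 12.3583.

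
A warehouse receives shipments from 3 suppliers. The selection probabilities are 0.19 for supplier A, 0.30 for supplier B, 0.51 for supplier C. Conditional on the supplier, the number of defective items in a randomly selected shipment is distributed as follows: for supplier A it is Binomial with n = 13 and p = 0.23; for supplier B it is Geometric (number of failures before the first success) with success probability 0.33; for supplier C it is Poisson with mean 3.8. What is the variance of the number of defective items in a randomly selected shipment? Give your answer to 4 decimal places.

4.8164

Per component, A: μ=2.99, E[X²]=11.2424; B: μ=2.0303, E[X²]=10.2746; C: μ=3.8, E[X²]=18.24.
E[X] = 0.19·2.99 + 0.3·2.0303 + 0.51·3.8 = 3.11519.
E[X²] = 0.19·11.2424 + 0.3·10.2746 + 0.51·18.24 = 14.5208.
Var(X) = E[X²] − (E[X])² = 14.5208 − 9.70441 = 4.81641.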